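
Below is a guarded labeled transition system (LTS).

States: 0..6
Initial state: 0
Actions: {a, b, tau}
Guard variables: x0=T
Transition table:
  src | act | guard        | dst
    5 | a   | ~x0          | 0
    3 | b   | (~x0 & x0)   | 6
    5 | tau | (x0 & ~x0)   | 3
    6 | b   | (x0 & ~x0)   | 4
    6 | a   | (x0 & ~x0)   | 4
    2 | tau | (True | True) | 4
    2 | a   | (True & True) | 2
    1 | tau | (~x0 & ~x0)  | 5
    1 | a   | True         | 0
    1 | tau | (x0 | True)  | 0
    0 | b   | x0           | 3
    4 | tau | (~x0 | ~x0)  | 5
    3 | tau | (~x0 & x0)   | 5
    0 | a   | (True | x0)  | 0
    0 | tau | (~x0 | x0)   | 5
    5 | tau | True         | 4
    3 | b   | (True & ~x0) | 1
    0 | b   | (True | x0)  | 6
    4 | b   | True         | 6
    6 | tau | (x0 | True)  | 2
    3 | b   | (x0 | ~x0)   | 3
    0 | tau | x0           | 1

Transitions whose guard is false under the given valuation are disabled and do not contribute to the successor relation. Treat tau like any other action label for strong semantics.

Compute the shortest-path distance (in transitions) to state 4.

BFS to 4:
  depth 0: {0}
  depth 1: {1,3,5,6}
  depth 2: {2,4}
depth(4)=2, e.g. tau·tau

Answer: 2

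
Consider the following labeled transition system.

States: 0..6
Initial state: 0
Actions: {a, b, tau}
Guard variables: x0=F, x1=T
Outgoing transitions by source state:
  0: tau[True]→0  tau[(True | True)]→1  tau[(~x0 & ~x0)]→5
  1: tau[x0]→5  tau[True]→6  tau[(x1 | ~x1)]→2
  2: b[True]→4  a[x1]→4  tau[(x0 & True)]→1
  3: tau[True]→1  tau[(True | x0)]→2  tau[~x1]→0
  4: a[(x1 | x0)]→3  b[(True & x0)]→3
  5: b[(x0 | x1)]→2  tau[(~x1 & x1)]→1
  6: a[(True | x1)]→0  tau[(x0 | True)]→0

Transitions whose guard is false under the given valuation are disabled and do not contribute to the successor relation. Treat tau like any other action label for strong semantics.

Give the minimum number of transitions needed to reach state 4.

Answer: 3

Working:
Breadth-first toward 4:
  depth 0: {0}
  depth 1: {1,5}
  depth 2: {2,6}
  depth 3: {4}
first hit 4 at d=3 via tau·tau·a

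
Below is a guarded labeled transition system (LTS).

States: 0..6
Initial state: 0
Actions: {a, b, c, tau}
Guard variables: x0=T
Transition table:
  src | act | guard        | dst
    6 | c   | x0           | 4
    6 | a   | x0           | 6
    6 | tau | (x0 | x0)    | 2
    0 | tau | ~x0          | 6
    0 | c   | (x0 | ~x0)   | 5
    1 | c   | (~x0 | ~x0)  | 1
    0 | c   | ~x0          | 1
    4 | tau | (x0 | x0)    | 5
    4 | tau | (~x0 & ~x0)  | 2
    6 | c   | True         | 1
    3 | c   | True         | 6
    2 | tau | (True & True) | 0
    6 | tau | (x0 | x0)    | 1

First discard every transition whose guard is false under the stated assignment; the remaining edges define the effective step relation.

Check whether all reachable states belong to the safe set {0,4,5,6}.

Answer: INVARIANT HOLDS

Trace:
Safe = {0,4,5,6}
Reach set: {0,5}
  0: safe
  5: safe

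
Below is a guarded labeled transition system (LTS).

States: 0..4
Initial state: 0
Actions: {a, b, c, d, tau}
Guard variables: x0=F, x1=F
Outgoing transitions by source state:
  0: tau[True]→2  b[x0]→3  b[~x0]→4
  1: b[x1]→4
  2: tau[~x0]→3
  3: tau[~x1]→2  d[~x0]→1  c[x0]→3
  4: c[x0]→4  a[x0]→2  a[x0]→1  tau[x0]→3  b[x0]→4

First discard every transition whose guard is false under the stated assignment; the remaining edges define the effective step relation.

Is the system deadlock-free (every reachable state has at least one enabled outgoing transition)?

Reachable = {0,1,2,3,4}
  0: b→4  tau→2  [deg 2]
  1: ∅  [deadlock]
  2: tau→3  [deg 1]
  3: d→1  tau→2  [deg 2]
  4: ∅  [deadlock]
witness 1: tau·tau·d

Answer: DEADLOCK at state 1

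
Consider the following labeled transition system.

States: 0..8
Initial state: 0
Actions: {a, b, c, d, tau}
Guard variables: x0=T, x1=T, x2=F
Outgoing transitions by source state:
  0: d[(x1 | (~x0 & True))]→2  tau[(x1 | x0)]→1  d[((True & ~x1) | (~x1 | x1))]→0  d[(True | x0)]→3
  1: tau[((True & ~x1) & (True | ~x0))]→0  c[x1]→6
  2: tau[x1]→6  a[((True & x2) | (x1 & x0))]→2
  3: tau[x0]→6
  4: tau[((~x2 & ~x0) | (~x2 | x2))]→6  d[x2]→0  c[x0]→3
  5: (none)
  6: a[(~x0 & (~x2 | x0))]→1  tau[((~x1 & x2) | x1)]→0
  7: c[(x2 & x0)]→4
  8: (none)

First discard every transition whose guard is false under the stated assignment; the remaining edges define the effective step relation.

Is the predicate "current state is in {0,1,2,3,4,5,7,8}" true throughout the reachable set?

Answer: INVARIANT VIOLATED at state 6

Trace:
Safe = {0,1,2,3,4,5,7,8}
R = {0,1,2,3,6}
  0: safe
  1: safe
  2: safe
  3: safe
  6: outside
reach 6 via d·tau — violates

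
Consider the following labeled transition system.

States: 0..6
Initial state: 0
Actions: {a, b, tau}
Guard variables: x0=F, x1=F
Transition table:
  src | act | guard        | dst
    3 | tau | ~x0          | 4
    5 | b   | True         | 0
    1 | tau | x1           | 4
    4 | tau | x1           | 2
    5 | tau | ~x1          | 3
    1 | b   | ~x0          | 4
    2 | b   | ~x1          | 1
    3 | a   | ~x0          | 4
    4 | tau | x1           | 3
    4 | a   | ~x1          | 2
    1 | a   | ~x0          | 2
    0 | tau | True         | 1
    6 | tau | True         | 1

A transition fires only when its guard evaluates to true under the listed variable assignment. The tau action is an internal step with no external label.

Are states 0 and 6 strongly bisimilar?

Compute ~ classes (split until stable):
  π0 = {{0,1,2,3,4,5,6}}
  π1 = {{0,6},{1},{2},{3},{4},{5}}
6 equivalence class(es) (converged in 2)
[0]={0,6}  [6]={0,6}

Answer: BISIMILAR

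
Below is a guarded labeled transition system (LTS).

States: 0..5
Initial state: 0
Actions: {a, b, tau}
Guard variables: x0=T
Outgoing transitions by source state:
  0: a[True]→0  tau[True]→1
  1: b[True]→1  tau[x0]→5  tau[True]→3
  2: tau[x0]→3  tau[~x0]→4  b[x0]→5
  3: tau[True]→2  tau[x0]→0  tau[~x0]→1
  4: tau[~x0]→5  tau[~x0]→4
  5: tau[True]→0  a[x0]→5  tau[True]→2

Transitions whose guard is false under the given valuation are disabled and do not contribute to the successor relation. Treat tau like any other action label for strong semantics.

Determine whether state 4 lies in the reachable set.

12 transition(s) survive guard evaluation.
L0 = {0}
L1 = {1}  total {0,1}
L2 = {3,5}  total {0,1,3,5}
L3 = {2}  total {0,1,2,3,5}
Reach set: {0,1,2,3,5}

Answer: UNREACHABLE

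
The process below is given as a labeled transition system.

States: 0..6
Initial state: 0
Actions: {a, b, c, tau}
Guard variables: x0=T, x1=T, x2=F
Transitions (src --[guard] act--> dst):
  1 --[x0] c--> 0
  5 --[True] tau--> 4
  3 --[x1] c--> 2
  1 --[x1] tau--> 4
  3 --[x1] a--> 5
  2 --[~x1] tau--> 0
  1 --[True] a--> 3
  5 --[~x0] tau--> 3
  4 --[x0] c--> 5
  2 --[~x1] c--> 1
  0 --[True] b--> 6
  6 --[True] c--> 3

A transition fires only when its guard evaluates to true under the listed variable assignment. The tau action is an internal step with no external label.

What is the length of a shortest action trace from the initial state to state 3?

Answer: 2

Trace:
BFS to 3:
  L0 = {0}
  L1 = {6}
  L2 = {3}
first hit 3 at d=2 via b·c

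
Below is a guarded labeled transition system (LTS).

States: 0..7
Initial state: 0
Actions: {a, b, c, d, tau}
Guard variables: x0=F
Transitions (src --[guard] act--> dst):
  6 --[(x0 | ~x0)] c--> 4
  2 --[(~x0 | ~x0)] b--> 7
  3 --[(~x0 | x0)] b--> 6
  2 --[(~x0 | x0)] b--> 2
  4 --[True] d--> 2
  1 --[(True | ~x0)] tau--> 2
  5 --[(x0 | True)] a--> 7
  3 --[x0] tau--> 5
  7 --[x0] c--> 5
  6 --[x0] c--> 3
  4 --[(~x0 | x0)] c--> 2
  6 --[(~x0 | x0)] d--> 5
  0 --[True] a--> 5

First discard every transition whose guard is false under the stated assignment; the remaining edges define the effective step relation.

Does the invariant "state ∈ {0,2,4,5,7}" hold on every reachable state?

Answer: INVARIANT HOLDS

Working:
Inv-set: {0,2,4,5,7}
Reachable = {0,5,7}
  0: ok
  5: ok
  7: ok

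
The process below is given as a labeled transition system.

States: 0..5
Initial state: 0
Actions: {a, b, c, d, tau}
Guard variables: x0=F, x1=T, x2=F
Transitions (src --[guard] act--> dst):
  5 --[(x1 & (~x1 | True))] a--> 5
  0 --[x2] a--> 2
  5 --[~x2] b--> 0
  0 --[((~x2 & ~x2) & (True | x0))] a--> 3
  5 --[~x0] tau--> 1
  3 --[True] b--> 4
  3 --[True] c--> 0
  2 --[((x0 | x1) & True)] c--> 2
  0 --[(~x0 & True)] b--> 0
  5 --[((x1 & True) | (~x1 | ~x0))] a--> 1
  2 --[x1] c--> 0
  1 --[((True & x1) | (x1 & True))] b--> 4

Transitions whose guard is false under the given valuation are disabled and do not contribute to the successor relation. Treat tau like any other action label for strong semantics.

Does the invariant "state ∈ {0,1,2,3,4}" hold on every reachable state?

Answer: INVARIANT HOLDS

Working:
Allowed set {0,1,2,3,4}
Reachable = {0,3,4}
  0: ok
  3: ok
  4: ok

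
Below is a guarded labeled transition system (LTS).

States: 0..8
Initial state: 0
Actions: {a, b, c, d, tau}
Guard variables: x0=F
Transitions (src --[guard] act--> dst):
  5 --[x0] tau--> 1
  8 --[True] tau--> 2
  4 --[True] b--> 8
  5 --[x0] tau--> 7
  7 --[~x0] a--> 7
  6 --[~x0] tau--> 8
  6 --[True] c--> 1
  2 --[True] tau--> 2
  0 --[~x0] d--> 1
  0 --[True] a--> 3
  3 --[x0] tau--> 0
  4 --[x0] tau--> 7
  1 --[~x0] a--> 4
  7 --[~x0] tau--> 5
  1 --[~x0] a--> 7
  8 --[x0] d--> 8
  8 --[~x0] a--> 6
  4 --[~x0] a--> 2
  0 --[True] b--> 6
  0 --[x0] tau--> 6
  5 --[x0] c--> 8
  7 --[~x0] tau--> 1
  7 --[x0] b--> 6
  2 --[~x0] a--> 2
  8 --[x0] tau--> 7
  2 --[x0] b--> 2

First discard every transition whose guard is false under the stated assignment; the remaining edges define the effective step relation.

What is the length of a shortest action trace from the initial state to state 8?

BFS to 8:
  L0 = {0}
  L1 = {1,3,6}
  L2 = {4,7,8}
first hit 8 at d=2 via b·tau

Answer: 2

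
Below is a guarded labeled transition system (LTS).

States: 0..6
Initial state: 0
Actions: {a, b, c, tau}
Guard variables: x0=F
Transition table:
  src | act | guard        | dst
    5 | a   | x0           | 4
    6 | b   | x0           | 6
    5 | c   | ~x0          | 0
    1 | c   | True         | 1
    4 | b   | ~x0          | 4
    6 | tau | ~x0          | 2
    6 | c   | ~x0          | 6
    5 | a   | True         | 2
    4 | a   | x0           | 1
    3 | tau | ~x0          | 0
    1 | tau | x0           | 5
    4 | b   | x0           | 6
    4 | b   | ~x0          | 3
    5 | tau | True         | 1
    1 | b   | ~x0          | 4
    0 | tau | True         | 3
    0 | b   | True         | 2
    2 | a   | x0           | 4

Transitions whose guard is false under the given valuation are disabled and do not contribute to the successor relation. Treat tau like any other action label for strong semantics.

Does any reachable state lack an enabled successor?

Reach set: {0,2,3}
  0: b→2  tau→3  [deg 2]
  2: ∅  [no exit]
  3: tau→0  [deg 1]
Path to 2: b

Answer: DEADLOCK at state 2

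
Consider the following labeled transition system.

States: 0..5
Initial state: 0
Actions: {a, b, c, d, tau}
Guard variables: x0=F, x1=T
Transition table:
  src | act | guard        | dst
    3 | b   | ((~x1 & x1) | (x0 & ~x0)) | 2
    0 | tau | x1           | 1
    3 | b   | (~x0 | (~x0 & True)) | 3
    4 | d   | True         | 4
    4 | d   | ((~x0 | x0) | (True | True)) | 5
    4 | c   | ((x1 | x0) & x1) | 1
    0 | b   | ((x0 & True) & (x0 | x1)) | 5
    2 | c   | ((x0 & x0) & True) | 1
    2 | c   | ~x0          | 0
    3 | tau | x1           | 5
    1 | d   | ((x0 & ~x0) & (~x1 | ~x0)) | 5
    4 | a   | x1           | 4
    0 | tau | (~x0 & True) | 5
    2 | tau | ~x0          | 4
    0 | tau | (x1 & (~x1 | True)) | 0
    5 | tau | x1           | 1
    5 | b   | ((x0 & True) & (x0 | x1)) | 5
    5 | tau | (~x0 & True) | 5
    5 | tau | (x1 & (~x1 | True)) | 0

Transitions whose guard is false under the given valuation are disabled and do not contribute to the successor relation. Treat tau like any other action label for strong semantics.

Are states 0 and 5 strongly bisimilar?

Refine partition for ~:
  P[0] = {{0,1,2,3,4,5}}
  P[1] = {{0,5},{1},{2},{3},{4}}
stable after 2 split(s): 5 block(s)
[0]={0,5}  [5]={0,5}

Answer: BISIMILAR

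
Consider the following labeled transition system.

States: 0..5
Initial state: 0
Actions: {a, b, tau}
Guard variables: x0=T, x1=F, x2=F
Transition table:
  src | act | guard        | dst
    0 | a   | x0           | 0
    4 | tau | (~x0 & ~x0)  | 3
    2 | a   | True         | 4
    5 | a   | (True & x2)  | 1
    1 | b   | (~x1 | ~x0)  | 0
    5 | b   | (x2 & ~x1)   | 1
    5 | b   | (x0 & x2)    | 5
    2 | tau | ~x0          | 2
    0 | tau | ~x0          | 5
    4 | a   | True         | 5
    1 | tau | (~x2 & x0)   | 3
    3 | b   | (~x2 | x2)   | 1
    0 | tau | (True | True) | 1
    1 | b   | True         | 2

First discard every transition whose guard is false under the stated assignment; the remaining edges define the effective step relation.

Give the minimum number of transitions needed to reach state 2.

Answer: 2

Analysis:
Breadth-first toward 2:
  Layer 0: {0}
  Layer 1: {1}
  Layer 2: {2,3}
first hit 2 at d=2 via tau·b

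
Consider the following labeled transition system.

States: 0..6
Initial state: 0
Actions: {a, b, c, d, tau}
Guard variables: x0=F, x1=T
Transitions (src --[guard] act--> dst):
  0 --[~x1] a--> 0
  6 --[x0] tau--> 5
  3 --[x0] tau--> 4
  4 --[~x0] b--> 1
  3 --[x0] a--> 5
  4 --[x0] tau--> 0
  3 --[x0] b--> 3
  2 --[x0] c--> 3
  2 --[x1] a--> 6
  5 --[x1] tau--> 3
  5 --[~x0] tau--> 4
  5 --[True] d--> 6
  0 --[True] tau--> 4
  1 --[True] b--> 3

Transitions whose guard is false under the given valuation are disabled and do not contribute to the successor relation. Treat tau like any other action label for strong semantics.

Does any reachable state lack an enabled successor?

Answer: DEADLOCK at state 3

Working:
Reach set: {0,1,3,4}
  0: tau→4  [1 out]
  1: b→3  [1 out]
  3: ∅  [deadlock]
  4: b→1  [1 out]
trace reaching 3: tau·b·b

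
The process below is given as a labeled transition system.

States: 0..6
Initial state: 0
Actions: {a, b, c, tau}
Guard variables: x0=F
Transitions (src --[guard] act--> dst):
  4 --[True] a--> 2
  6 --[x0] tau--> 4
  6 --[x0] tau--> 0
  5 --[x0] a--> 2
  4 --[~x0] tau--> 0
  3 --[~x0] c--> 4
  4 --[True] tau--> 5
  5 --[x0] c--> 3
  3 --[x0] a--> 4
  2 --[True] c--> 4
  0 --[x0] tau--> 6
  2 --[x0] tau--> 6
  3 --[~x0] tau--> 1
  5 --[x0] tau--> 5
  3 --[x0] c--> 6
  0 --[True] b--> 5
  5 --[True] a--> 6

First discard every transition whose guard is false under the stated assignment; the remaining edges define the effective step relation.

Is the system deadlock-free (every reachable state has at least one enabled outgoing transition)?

Answer: DEADLOCK at state 6

Trace:
Reach set: {0,5,6}
  0: b→5  [1 exit(s)]
  5: a→6  [1 exit(s)]
  6: ∅  [deadlock]
witness 6: b·a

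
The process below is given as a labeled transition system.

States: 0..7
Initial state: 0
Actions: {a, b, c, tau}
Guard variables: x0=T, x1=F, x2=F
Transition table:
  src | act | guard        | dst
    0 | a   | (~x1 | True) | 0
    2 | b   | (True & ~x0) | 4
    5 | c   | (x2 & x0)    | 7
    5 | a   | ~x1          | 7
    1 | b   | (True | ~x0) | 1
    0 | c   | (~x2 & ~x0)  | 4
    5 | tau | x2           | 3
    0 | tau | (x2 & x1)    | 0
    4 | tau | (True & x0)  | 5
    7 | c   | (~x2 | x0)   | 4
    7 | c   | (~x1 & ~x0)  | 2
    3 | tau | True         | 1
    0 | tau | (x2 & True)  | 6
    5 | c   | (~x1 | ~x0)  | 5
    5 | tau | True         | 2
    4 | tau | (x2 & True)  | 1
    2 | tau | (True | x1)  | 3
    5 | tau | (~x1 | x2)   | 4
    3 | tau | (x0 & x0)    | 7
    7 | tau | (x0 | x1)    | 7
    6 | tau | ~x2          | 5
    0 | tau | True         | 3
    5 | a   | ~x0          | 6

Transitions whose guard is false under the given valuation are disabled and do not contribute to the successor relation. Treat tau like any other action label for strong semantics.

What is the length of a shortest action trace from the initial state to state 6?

Breadth-first toward 6:
  Layer 0: {0}
  Layer 1: {3}
  Layer 2: {1,7}
  Layer 3: {4}
  Layer 4: {5}
  Layer 5: {2}
6 never appears.

Answer: UNREACHABLE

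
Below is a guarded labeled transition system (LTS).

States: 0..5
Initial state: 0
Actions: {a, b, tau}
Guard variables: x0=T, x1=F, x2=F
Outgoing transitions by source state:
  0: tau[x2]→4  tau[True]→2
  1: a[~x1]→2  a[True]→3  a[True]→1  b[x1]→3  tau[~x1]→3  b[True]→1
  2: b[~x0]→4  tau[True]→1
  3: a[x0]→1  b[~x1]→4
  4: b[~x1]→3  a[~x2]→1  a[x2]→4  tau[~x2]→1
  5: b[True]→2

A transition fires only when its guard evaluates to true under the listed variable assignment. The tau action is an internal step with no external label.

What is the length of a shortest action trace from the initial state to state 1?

Answer: 2

Analysis:
Layered search for 1:
  Layer 0: {0}
  Layer 1: {2}
  Layer 2: {1}
first hit 1 at d=2 via tau·tau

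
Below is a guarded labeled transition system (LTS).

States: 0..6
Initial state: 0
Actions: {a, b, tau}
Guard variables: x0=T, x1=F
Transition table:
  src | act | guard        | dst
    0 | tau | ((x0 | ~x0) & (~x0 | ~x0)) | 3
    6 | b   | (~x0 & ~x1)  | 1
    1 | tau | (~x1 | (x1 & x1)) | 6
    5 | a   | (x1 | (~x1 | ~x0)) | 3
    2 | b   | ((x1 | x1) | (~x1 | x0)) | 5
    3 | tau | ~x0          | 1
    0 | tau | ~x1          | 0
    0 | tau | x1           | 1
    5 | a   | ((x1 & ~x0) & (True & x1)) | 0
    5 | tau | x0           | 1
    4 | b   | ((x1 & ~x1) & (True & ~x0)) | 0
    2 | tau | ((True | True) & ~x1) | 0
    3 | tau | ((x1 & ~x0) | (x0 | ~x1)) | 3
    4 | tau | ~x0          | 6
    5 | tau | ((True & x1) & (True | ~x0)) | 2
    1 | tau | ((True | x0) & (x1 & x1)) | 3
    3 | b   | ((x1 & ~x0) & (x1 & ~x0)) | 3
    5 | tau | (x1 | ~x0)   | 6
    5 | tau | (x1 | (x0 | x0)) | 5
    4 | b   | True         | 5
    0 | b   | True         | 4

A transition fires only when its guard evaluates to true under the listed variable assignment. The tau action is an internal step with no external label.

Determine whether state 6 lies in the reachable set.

10 transition(s) survive guard evaluation.
Layer 0: {0}
Layer 1: {4}  total {0,4}
Layer 2: {5}  total {0,4,5}
Layer 3: {1,3}  total {0,1,3,4,5}
Layer 4: {6}  total {0,1,3,4,5,6}
Reachable = {0,1,3,4,5,6}
trace reaching 6: b·b·tau·tau

Answer: REACHABLE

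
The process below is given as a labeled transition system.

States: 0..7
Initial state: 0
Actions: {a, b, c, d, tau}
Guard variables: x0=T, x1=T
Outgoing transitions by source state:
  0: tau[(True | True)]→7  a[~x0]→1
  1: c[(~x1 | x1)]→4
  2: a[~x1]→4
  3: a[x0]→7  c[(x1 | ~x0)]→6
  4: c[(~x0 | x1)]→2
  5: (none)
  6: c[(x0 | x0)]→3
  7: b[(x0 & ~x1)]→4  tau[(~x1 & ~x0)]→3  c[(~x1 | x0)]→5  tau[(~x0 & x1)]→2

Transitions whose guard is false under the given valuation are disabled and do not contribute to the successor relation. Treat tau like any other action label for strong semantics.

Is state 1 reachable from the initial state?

Answer: UNREACHABLE

Trace:
7 transition(s) survive guard evaluation.
Layer 0: {0}
Layer 1: {7}  total {0,7}
Layer 2: {5}  total {0,5,7}
Reach set: {0,5,7}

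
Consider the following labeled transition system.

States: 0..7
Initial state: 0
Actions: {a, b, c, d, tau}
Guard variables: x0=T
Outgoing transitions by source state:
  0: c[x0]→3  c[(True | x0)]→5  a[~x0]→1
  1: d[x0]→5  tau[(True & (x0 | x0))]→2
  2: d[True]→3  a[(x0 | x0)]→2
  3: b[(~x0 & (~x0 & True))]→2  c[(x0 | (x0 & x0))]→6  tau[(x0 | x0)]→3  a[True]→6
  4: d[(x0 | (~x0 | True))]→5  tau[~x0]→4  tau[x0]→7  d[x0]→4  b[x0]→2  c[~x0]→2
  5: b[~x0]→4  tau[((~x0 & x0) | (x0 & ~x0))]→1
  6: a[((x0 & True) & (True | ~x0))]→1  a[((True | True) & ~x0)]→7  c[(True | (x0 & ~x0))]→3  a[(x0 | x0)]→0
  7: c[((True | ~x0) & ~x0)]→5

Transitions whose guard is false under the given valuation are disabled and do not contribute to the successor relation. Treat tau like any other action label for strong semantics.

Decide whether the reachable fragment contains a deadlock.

R = {0,1,2,3,5,6}
  0: c→3  c→5  [2 out]
  1: d→5  tau→2  [2 out]
  2: a→2  d→3  [2 out]
  3: a→6  c→6  tau→3  [3 out]
  5: ∅  [STUCK]
  6: a→0  a→1  c→3  [3 out]
trace reaching 5: c

Answer: DEADLOCK at state 5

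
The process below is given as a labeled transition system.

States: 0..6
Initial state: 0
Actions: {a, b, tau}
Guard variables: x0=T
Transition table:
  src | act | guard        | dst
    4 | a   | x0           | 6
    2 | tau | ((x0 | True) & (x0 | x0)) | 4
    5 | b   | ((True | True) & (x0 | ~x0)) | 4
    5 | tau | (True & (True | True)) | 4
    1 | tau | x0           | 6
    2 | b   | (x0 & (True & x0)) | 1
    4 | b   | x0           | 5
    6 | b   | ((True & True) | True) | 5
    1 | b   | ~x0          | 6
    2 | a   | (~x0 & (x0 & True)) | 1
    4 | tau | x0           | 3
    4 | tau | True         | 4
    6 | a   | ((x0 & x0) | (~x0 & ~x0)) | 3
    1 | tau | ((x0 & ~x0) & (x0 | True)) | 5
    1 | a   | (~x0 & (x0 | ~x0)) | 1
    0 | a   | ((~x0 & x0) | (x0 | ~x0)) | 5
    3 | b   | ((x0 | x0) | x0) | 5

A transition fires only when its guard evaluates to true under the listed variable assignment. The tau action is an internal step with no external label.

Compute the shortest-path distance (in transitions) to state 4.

Answer: 2

Analysis:
Breadth-first toward 4:
  depth 0: {0}
  depth 1: {5}
  depth 2: {4}
depth(4)=2, e.g. a·b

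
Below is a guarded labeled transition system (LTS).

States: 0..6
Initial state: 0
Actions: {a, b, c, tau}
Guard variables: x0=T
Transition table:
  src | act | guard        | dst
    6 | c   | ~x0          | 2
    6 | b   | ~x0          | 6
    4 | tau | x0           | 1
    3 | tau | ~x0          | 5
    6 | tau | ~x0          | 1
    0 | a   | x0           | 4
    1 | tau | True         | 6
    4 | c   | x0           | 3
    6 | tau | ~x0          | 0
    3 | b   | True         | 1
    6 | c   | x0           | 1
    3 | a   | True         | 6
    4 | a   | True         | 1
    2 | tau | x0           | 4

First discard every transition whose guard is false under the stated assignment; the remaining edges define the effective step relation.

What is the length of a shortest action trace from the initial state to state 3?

Layered search for 3:
  Layer 0: {0}
  Layer 1: {4}
  Layer 2: {1,3}
3 enters at depth 2; path a·c

Answer: 2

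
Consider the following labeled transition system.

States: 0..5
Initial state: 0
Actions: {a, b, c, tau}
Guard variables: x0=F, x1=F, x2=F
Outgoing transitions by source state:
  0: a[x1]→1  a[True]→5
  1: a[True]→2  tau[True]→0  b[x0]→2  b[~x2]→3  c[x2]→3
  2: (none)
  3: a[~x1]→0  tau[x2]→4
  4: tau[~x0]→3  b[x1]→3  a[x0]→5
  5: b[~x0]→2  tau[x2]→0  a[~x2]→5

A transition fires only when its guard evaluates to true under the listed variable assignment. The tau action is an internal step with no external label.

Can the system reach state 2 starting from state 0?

8 transition(s) survive guard evaluation.
depth 0: {0}
depth 1: {5}  now seen {0,5}
depth 2: {2}  now seen {0,2,5}
Reachable = {0,2,5}
Path to 2: a·b

Answer: REACHABLE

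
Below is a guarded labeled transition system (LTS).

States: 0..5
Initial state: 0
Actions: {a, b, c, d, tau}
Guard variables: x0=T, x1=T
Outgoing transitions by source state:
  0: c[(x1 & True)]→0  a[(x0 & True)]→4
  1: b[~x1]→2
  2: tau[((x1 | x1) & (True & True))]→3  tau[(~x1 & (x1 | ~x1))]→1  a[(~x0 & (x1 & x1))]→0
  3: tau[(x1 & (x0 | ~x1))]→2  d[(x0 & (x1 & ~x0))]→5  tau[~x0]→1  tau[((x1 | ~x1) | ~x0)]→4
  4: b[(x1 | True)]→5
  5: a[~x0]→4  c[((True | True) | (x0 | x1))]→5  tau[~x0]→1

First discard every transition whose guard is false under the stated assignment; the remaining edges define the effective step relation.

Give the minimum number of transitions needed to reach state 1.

Answer: UNREACHABLE

Analysis:
BFS to 1:
  L0 = {0}
  L1 = {4}
  L2 = {5}
1 never appears.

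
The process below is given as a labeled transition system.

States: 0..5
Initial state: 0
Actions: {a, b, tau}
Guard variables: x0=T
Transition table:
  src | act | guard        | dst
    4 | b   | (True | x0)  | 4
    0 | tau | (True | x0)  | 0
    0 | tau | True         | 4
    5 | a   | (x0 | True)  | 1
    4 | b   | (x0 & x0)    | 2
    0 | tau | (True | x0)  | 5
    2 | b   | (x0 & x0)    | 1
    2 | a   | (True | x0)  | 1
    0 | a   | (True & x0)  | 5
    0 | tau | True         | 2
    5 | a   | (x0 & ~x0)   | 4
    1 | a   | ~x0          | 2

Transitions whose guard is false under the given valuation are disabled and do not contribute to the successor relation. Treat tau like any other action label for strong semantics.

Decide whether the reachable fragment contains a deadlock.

Reach set: {0,1,2,4,5}
  0: a→5  tau→0  tau→2  tau→4  tau→5  [5 exit(s)]
  1: ∅  [deadlock]
  2: a→1  b→1  [2 exit(s)]
  4: b→2  b→4  [2 exit(s)]
  5: a→1  [1 exit(s)]
Path to 1: tau·b

Answer: DEADLOCK at state 1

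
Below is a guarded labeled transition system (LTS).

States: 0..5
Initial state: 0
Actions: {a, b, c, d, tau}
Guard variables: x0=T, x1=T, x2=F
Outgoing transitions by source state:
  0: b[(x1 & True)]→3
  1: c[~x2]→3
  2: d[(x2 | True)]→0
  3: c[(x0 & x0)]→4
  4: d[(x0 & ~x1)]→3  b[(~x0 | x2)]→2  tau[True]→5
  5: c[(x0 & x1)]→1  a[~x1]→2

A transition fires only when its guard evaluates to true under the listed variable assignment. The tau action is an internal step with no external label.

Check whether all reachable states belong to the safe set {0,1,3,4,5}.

Answer: INVARIANT HOLDS

Trace:
Inv-set: {0,1,3,4,5}
Reach set: {0,1,3,4,5}
  0: ok
  1: ok
  3: ok
  4: ok
  5: ok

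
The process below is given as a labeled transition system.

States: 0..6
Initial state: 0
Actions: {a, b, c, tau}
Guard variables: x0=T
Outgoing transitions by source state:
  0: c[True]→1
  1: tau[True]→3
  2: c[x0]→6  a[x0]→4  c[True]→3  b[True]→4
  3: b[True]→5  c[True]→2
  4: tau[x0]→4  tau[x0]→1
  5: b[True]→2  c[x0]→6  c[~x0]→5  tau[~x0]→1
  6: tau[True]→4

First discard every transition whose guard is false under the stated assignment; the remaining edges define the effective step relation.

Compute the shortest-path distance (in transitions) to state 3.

Breadth-first toward 3:
  L0 = {0}
  L1 = {1}
  L2 = {3}
3 enters at depth 2; path c·tau

Answer: 2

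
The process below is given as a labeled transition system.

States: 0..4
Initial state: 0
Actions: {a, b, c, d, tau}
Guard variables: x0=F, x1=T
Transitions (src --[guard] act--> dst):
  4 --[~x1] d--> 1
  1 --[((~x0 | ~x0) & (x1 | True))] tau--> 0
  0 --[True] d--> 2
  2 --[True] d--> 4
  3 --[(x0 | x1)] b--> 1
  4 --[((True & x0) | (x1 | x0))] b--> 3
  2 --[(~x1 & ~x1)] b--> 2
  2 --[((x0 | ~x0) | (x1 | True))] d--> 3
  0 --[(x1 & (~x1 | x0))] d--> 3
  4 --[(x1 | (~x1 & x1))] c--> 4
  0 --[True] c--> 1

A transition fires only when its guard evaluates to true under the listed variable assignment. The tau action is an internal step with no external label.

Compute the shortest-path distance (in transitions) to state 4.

Layered search for 4:
  Layer 0: {0}
  Layer 1: {1,2}
  Layer 2: {3,4}
4 enters at depth 2; path d·d

Answer: 2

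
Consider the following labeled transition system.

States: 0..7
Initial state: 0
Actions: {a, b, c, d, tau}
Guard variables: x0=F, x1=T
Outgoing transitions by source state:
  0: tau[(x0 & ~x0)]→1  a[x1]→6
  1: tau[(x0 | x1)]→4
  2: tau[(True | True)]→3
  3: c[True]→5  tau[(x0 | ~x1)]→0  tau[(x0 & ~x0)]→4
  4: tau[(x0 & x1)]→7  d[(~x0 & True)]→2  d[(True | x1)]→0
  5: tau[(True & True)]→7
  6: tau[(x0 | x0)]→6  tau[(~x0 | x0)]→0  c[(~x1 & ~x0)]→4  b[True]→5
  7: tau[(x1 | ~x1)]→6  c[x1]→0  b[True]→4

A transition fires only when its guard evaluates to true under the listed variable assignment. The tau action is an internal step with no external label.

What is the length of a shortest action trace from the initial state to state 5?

Answer: 2

Analysis:
Layered search for 5:
  depth 0: {0}
  depth 1: {6}
  depth 2: {5}
5 enters at depth 2; path a·b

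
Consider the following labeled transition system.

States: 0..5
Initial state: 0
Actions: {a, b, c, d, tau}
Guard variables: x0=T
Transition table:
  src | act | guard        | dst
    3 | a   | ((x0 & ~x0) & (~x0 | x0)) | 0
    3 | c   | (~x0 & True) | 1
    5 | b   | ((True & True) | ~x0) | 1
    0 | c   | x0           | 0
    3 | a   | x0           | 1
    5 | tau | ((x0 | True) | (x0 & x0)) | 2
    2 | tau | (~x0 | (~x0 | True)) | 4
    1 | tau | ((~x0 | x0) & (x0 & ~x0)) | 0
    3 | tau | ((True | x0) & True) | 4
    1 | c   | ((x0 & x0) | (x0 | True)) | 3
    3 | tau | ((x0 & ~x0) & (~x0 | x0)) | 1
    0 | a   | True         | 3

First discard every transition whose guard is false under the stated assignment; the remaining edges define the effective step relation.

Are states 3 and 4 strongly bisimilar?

Answer: NOT BISIMILAR

Trace:
Refine partition for ~:
  P[0] = {{0,1,2,3,4,5}}
  P[1] = {{0},{1},{2},{3},{4},{5}}
Fixed point at round 2; 6 class(es).
[3]={3}  [4]={4}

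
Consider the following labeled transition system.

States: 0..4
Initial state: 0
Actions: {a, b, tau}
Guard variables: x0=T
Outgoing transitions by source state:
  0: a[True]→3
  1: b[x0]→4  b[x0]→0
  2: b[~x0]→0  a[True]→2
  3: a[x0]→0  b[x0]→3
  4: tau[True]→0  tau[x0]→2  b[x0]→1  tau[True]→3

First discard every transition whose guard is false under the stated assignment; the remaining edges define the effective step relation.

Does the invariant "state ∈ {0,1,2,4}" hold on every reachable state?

Answer: INVARIANT VIOLATED at state 3

Working:
Inv-set: {0,1,2,4}
R = {0,3}
  0: ✓
  3: VIOLATES
witness against invariant: a → 3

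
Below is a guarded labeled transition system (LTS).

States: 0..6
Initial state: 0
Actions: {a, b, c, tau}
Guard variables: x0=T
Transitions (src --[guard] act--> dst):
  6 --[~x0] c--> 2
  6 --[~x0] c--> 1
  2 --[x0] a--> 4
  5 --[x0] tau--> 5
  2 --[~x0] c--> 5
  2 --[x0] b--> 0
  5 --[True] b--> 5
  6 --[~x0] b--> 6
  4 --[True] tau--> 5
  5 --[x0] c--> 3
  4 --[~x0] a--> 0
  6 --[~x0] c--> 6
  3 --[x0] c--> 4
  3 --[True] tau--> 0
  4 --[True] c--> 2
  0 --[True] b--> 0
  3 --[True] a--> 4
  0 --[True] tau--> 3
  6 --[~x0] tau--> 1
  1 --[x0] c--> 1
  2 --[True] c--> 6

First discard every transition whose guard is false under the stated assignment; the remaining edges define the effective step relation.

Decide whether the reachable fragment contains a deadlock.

Answer: DEADLOCK at state 6

Trace:
Reachable = {0,2,3,4,5,6}
  0: b→0  tau→3  [2 exit(s)]
  2: a→4  b→0  c→6  [3 exit(s)]
  3: a→4  c→4  tau→0  [3 exit(s)]
  4: c→2  tau→5  [2 exit(s)]
  5: b→5  c→3  tau→5  [3 exit(s)]
  6: ∅  [deadlock]
Path to 6: tau·c·c·c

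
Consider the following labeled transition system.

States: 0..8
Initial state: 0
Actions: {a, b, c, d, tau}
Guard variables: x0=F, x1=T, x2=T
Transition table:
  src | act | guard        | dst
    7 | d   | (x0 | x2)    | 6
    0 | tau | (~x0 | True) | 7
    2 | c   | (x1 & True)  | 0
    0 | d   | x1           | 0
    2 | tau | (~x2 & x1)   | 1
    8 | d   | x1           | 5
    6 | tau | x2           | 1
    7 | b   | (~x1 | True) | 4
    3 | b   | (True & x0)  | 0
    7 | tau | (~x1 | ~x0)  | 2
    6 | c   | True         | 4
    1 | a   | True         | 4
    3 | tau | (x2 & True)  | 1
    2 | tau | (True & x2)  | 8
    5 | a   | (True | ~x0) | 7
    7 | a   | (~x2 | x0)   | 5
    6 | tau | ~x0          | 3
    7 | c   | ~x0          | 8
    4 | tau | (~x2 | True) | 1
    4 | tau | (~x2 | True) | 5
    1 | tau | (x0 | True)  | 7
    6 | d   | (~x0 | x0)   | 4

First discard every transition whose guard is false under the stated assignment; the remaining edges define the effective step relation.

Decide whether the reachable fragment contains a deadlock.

Answer: DEADLOCK-FREE

Analysis:
Reach set: {0,1,2,3,4,5,6,7,8}
  0: d→0  tau→7  [2 out]
  1: a→4  tau→7  [2 out]
  2: c→0  tau→8  [2 out]
  3: tau→1  [1 out]
  4: tau→1  tau→5  [2 out]
  5: a→7  [1 out]
  6: c→4  d→4  tau→1  tau→3  [4 out]
  7: b→4  c→8  d→6  tau→2  [4 out]
  8: d→5  [1 out]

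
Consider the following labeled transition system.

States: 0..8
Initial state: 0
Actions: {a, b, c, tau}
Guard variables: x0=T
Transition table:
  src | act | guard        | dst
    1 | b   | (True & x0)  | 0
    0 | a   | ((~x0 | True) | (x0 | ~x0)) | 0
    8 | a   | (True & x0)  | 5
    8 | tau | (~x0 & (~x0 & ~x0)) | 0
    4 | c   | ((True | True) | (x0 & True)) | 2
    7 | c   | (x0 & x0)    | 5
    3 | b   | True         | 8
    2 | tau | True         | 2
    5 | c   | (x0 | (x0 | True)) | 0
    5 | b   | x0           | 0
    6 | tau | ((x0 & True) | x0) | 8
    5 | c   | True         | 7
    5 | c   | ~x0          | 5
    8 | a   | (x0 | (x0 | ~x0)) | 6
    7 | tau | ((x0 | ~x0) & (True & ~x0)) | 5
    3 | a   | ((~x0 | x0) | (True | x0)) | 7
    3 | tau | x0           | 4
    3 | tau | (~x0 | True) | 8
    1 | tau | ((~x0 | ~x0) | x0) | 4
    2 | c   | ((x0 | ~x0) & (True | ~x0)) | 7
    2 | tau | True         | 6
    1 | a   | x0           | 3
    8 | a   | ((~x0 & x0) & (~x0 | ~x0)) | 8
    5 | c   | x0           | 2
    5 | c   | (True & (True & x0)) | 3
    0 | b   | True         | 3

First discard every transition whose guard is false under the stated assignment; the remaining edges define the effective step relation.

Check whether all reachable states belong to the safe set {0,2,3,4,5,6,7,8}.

Allowed set {0,2,3,4,5,6,7,8}
Reachable = {0,2,3,4,5,6,7,8}
  0: ✓
  2: ✓
  3: ✓
  4: ✓
  5: ✓
  6: ✓
  7: ✓
  8: ✓

Answer: INVARIANT HOLDS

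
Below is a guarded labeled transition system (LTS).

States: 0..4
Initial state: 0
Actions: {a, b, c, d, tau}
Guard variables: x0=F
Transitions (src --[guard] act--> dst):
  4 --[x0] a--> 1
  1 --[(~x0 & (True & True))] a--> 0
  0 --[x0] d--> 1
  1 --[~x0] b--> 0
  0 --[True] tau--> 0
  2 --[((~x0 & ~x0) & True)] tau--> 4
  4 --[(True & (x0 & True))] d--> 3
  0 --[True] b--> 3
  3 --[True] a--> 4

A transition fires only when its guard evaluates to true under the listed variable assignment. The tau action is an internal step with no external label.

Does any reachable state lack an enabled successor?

Reachable = {0,3,4}
  0: b→3  tau→0  [2 out]
  3: a→4  [1 out]
  4: ∅  [STUCK]
trace reaching 4: b·a

Answer: DEADLOCK at state 4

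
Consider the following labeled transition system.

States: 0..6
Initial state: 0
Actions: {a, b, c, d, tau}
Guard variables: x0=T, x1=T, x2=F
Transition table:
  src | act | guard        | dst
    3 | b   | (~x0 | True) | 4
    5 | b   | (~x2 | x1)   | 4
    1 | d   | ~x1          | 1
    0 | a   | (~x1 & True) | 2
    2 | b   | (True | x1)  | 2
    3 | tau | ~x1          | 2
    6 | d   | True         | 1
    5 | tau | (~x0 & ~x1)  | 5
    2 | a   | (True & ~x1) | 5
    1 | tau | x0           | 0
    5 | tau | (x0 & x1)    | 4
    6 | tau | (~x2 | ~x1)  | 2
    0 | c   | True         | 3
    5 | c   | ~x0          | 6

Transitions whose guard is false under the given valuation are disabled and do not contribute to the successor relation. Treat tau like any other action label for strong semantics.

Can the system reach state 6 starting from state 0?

8 transition(s) survive guard evaluation.
depth 0: {0}
depth 1: {3}  now seen {0,3}
depth 2: {4}  now seen {0,3,4}
Reach set: {0,3,4}

Answer: UNREACHABLE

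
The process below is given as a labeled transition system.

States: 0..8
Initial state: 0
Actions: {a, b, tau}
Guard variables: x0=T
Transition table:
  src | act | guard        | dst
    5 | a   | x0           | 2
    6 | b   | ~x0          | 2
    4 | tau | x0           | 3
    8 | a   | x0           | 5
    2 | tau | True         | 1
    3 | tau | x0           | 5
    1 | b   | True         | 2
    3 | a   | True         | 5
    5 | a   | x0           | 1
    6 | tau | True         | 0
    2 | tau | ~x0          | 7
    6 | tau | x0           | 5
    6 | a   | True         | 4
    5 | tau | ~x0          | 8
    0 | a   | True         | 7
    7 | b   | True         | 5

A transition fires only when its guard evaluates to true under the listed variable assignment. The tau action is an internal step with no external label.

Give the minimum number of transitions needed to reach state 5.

Breadth-first toward 5:
  Layer 0: {0}
  Layer 1: {7}
  Layer 2: {5}
5 enters at depth 2; path a·b

Answer: 2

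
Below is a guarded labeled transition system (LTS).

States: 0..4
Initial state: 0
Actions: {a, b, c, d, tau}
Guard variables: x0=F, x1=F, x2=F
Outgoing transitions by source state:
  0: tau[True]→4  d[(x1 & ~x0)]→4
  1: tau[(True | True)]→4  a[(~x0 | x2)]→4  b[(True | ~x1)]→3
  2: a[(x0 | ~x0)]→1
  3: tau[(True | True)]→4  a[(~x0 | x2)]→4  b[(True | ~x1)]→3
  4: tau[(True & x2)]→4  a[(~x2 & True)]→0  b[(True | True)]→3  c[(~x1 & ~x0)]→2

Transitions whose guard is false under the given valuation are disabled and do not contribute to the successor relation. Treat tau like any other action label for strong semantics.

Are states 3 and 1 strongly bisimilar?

Answer: BISIMILAR

Analysis:
Bisimulation quotient by refinement:
  π0 = {{0,1,2,3,4}}
  π1 = {{0},{1,3},{2},{4}}
4 equivalence class(es) (converged in 2)
[3]={1,3}  [1]={1,3}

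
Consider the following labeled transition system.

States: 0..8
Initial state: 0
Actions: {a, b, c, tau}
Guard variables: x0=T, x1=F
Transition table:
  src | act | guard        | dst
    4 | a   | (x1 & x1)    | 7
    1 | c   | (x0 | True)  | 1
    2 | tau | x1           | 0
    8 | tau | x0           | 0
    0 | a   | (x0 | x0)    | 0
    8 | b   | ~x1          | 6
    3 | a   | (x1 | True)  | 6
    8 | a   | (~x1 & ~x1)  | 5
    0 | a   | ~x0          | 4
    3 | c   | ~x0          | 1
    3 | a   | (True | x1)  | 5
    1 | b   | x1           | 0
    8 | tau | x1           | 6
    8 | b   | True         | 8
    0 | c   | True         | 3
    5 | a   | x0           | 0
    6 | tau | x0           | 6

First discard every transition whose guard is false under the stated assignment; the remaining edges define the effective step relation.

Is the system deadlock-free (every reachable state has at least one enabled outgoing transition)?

Answer: DEADLOCK-FREE

Trace:
R = {0,3,5,6}
  0: a→0  c→3  [2 out]
  3: a→5  a→6  [2 out]
  5: a→0  [1 out]
  6: tau→6  [1 out]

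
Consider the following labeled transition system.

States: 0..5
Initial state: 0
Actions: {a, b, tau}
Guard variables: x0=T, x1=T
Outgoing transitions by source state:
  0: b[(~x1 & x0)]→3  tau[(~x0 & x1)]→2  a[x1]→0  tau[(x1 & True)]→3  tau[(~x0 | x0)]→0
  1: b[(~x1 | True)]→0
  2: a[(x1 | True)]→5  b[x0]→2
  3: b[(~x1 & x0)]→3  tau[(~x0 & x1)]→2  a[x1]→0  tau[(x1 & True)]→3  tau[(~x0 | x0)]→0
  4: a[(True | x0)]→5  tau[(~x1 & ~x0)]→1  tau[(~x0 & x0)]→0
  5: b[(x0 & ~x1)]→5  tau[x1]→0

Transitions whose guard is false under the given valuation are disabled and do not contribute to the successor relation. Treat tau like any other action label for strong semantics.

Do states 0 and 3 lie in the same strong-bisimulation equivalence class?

Refine partition for ~:
  π0 = {{0,1,2,3,4,5}}
  π1 = {{0,3},{1},{2},{4},{5}}
Fixed point at round 2; 5 class(es).
[0]={0,3}  [3]={0,3}

Answer: BISIMILAR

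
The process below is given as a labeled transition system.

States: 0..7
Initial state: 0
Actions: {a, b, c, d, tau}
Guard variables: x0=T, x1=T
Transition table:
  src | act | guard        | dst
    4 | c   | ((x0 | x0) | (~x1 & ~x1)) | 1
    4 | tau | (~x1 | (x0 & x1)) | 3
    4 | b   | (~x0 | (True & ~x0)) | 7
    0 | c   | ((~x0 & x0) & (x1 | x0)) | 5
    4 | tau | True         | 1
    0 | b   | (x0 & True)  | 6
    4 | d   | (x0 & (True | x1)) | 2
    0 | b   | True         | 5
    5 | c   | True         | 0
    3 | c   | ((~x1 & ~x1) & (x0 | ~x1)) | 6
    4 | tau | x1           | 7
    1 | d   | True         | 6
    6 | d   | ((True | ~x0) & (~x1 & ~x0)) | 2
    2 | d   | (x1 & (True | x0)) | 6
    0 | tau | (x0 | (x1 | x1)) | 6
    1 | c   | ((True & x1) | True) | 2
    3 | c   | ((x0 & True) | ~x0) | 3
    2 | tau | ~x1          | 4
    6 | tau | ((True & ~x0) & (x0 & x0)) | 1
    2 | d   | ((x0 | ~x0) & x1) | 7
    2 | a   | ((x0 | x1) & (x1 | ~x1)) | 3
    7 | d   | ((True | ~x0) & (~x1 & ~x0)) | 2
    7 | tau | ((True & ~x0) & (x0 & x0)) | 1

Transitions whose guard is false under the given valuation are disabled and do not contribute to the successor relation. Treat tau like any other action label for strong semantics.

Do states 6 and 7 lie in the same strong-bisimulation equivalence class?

Compute ~ classes (split until stable):
  round 0: {{0,1,2,3,4,5,6,7}}
  round 1: {{0},{1},{2},{3,5},{4},{6,7}}
  round 2: {{0},{1},{2},{3},{4},{5},{6,7}}
7 equivalence class(es) (converged in 3)
6∈{6,7}, 7∈{6,7}

Answer: BISIMILAR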